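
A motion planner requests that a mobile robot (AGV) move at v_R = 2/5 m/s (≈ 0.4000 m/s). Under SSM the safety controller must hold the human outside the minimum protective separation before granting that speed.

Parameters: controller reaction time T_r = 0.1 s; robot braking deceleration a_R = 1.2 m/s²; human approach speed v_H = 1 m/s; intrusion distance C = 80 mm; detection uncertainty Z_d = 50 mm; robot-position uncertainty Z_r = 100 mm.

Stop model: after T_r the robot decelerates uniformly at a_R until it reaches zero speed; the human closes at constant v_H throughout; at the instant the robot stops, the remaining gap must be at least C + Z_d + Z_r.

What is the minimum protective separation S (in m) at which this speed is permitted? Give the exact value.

S_min = 77/100 m = 0.7700 m

braking lasts T_s = (2/5)/(6/5) = 0.3333 s
reaction-phase robot travel = 0.4000·0.1000 = 0.0400 m
braking distance = 0.4000²/(2·1.2000) = 0.0667 m
human closes 1.0000·0.4333 = 0.4333 m
margins: 0.0800+0.0500+0.1000 = 0.2300 m
S_min ≈ 0.0400+0.0667+0.4333+0.2300  ⇒  S_min = 77/100 m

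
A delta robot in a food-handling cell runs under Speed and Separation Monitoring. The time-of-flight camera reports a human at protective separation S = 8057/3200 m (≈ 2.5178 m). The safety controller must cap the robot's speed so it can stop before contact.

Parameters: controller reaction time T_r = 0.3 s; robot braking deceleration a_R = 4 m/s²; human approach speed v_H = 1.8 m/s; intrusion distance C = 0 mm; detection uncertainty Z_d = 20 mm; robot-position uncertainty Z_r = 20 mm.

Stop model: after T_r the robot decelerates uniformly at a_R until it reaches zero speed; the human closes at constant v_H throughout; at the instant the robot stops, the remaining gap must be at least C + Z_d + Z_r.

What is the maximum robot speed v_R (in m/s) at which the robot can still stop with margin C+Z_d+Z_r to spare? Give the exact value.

v_R_max = 39/20 m/s = 1.9500 m/s

at the boundary: (1/8)·v² + (3/4)·v + (-6201/3200) = 0
  disc = (3/4)² − 4·(1/8)·(-6201/3200) = 9801/6400 ; √disc = 99/80
  v_R = (−(3/4) + 99/80) / (2·(1/8)) = 39/20 m/s
check:
T_s = v_R/a_R = (39/20)/4 = 0.4875 s
robot covers v_R·T_r = 1.9500·0.3000 = 0.5850 m before braking
robot covers 1.9500·0.4875 − ½·4.0000·0.4875² = 0.4753 m while stopping
human closes 1.8000·0.7875 = 1.4175 m
residual clearance needed = 0.0000+0.0200+0.0200 = 0.0400 m
sum ≈ 0.5850+0.4753+1.4175+0.0400 ≈ 2.5178 m = S ✓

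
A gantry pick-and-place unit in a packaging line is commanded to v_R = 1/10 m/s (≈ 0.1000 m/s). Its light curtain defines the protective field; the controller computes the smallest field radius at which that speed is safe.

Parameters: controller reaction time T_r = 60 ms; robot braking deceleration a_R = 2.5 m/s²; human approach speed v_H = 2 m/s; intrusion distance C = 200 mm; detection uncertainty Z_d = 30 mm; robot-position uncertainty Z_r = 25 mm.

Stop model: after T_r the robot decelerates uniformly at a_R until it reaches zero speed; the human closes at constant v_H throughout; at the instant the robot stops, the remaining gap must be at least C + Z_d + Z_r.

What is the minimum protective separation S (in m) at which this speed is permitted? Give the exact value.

braking lasts T_s = (1/10)/(5/2) = 0.0400 s
robot covers v_R·T_r = 0.1000·0.0600 = 0.0060 m before braking
robot covers 0.1000·0.0400 − ½·2.5000·0.0400² = 0.0020 m while stopping
human closes 2.0000·0.1000 = 0.2000 m
residual clearance needed = 0.2000+0.0300+0.0250 = 0.2550 m
S_min ≈ 0.0060+0.0020+0.2000+0.2550  ⇒  S_min = 463/1000 m

S_min = 463/1000 m = 0.4630 m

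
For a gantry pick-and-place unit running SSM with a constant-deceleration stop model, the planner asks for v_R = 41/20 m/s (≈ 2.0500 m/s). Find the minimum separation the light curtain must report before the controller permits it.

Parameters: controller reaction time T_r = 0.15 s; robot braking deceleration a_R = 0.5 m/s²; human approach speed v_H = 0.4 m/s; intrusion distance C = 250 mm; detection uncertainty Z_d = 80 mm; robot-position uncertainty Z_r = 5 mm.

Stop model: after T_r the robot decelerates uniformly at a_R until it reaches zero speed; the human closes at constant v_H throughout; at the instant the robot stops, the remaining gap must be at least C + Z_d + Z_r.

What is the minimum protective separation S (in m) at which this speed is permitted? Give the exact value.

S_min = 1309/200 m = 6.5450 m

T_s = v_R/a_R = (41/20)/(1/2) = 4.1000 s
robot in T_r: 2.0500·0.1500 = 0.3075 m
braking distance = 2.0500²/(2·0.5000) = 4.2025 m
person approaches 0.4000·(0.1500+4.1000) = 1.7000 m
residual clearance needed = 0.2500+0.0800+0.0050 = 0.3350 m
S_min ≈ 0.3075+4.2025+1.7000+0.3350  ⇒  S_min = 1309/200 m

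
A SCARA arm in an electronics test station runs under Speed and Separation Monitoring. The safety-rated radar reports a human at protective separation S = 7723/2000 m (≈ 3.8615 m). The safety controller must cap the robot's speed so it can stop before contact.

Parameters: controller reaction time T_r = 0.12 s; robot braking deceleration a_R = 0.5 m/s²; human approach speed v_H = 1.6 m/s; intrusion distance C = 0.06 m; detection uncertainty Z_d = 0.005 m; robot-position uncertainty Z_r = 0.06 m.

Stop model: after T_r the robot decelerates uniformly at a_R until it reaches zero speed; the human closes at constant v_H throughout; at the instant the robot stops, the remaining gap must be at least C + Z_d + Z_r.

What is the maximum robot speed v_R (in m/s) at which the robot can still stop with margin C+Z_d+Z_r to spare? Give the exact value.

v_R_max = 17/20 m/s = 0.8500 m/s

collect terms ⇒ (1)·v_R² + (83/25)·v_R + (-7089/2000) = 0
  disc = (83/25)² − 4·(1)·(-7089/2000) = 63001/2500 ; √disc = 251/50
  v_R = (−(83/25) + 251/50) / (2·(1)) = 17/20 m/s
check:
stop time T_s = (17/20)/(1/2) = 1.7000 s
robot covers v_R·T_r = 0.8500·0.1200 = 0.1020 m before braking
braking distance = 0.8500²/(2·0.5000) = 0.7225 m
person approaches 1.6000·(0.1200+1.7000) = 2.9120 m
residual clearance needed = 0.0600+0.0050+0.0600 = 0.1250 m
sum ≈ 0.1020+0.7225+2.9120+0.1250 ≈ 3.8615 m = S ✓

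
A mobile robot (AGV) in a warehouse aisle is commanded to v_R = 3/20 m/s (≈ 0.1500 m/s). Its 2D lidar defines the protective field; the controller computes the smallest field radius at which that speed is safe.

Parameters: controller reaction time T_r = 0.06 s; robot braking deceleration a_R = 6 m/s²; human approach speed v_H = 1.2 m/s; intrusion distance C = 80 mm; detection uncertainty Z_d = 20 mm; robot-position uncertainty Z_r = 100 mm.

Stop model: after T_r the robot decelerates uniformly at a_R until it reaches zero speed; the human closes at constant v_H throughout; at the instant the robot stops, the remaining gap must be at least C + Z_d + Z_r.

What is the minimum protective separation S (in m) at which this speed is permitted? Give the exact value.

S_min = 2503/8000 m = 0.3129 m

braking lasts T_s = (3/20)/6 = 0.0250 s
robot covers v_R·T_r = 0.1500·0.0600 = 0.0090 m before braking
braking distance = 0.1500²/(2·6.0000) = 0.0019 m
human over T_r+T_s: 1.2000·(0.0600+0.0250) = 0.1020 m
margins: 0.0800+0.0200+0.1000 = 0.2000 m
S_min ≈ 0.0090+0.0019+0.1020+0.2000  ⇒  S_min = 2503/8000 m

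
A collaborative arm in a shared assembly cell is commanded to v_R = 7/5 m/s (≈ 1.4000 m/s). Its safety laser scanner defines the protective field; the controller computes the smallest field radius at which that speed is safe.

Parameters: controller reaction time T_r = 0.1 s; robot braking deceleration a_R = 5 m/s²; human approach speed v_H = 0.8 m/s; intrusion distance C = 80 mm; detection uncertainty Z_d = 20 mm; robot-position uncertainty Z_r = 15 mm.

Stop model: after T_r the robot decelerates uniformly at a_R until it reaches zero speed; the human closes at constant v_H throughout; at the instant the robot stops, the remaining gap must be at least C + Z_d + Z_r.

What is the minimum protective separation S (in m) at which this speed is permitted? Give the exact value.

stop time T_s = (7/5)/5 = 0.2800 s
reaction-phase robot travel = 1.4000·0.1000 = 0.1400 m
robot covers 1.4000·0.2800 − ½·5.0000·0.2800² = 0.1960 m while stopping
person approaches 0.8000·(0.1000+0.2800) = 0.3040 m
residual clearance needed = 0.0800+0.0200+0.0150 = 0.1150 m
S_min ≈ 0.1400+0.1960+0.3040+0.1150  ⇒  S_min = 151/200 m

S_min = 151/200 m = 0.7550 m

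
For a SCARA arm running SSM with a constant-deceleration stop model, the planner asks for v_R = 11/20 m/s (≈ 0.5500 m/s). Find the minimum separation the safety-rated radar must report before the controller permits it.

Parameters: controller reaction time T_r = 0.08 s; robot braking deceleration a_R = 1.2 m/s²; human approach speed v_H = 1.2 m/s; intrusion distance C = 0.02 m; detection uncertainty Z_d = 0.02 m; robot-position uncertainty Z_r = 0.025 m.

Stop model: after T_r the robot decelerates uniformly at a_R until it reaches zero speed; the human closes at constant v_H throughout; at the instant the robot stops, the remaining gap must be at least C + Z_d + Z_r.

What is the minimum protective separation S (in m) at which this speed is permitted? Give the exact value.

S_min = 4229/4800 m = 0.8810 m

braking lasts T_s = (11/20)/(6/5) = 0.4583 s
robot covers v_R·T_r = 0.5500·0.0800 = 0.0440 m before braking
robot under decel: 0.5500²/(2·1.2000) = 0.1260 m
person approaches 1.2000·(0.0800+0.4583) = 0.6460 m
residual clearance needed = 0.0200+0.0200+0.0250 = 0.0650 m
S_min ≈ 0.0440+0.1260+0.6460+0.0650  ⇒  S_min = 4229/4800 m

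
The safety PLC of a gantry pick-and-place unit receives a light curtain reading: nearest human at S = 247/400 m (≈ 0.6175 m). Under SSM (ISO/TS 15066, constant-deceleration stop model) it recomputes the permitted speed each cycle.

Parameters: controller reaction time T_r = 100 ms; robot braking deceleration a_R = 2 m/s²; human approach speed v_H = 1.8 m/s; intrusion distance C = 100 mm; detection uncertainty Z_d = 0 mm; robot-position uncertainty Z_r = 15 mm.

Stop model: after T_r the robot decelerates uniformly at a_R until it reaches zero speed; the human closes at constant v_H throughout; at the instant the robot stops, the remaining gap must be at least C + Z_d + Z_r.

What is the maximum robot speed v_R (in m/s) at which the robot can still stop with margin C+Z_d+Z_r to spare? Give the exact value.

v_R_max = 3/10 m/s = 0.3000 m/s

at the boundary: (1/4)·v² + (1)·v + (-129/400) = 0
  disc = (1)² − 4·(1/4)·(-129/400) = 529/400 ; √disc = 23/20
  v_R = (−(1) + 23/20) / (2·(1/4)) = 3/10 m/s
check:
T_s = v_R/a_R = (3/10)/2 = 0.1500 s
reaction-phase robot travel = 0.3000·0.1000 = 0.0300 m
robot under decel: 0.3000²/(2·2.0000) = 0.0225 m
person approaches 1.8000·(0.1000+0.1500) = 0.4500 m
margins: 0.1000+0.0000+0.0150 = 0.1150 m
sum ≈ 0.0300+0.0225+0.4500+0.1150 ≈ 0.6175 m = S ✓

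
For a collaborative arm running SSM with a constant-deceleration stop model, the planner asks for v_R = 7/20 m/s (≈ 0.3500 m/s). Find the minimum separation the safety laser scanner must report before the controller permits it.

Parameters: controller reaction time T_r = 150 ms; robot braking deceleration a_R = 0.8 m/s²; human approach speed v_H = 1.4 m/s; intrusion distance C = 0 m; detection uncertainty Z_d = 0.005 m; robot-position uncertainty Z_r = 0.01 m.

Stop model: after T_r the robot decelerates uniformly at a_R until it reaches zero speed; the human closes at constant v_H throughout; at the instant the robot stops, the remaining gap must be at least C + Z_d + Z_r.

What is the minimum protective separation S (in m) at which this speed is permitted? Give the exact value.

S_min = 3093/3200 m = 0.9666 m

braking lasts T_s = (7/20)/(4/5) = 0.4375 s
robot in T_r: 0.3500·0.1500 = 0.0525 m
robot under decel: 0.3500²/(2·0.8000) = 0.0766 m
human over T_r+T_s: 1.4000·(0.1500+0.4375) = 0.8225 m
residual clearance needed = 0.0000+0.0050+0.0100 = 0.0150 m
S_min ≈ 0.0525+0.0766+0.8225+0.0150  ⇒  S_min = 3093/3200 m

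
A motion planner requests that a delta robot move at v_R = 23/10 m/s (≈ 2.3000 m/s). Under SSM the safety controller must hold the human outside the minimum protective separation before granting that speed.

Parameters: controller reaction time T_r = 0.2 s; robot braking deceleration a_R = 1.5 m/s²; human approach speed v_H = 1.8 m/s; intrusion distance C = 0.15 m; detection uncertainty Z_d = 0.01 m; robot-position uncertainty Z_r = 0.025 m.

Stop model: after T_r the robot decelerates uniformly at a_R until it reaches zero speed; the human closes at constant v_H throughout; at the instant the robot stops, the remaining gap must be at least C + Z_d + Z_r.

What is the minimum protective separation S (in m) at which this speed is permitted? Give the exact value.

braking lasts T_s = (23/10)/(3/2) = 1.5333 s
robot covers v_R·T_r = 2.3000·0.2000 = 0.4600 m before braking
robot under decel: 2.3000²/(2·1.5000) = 1.7633 m
human over T_r+T_s: 1.8000·(0.2000+1.5333) = 3.1200 m
residual clearance needed = 0.1500+0.0100+0.0250 = 0.1850 m
S_min ≈ 0.4600+1.7633+3.1200+0.1850  ⇒  S_min = 3317/600 m

S_min = 3317/600 m = 5.5283 m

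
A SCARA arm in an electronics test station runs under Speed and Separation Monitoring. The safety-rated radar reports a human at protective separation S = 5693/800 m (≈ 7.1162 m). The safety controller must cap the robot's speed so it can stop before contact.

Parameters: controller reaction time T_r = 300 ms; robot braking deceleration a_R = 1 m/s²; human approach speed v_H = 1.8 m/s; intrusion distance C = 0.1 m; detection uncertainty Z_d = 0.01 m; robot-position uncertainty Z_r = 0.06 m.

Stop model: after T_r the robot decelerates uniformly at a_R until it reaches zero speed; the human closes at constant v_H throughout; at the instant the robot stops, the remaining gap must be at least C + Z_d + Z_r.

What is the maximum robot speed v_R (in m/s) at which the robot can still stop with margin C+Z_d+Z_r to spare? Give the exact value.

at the boundary: (1/2)·v² + (21/10)·v + (-205/32) = 0
  disc = (21/10)² − 4·(1/2)·(-205/32) = 6889/400 ; √disc = 83/20
  v_R = (−(21/10) + 83/20) / (2·(1/2)) = 41/20 m/s
check:
T_s = v_R/a_R = (41/20)/1 = 2.0500 s
robot covers v_R·T_r = 2.0500·0.3000 = 0.6150 m before braking
braking distance = 2.0500²/(2·1.0000) = 2.1012 m
human closes 1.8000·2.3500 = 4.2300 m
C+Z_d+Z_r = 0.1000+0.0100+0.0600 = 0.1700 m
sum ≈ 0.6150+2.1012+4.2300+0.1700 ≈ 7.1162 m = S ✓

v_R_max = 41/20 m/s = 2.0500 m/s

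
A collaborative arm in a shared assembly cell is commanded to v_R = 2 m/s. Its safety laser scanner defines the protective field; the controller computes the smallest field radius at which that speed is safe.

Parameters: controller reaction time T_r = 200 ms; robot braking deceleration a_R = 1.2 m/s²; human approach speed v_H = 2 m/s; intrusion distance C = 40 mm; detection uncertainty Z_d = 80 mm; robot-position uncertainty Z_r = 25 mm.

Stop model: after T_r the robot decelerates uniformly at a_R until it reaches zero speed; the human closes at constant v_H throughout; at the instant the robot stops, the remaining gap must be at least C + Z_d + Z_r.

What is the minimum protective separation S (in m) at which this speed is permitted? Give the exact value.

T_s = v_R/a_R = 2/(6/5) = 1.6667 s
robot covers v_R·T_r = 2.0000·0.2000 = 0.4000 m before braking
robot under decel: 2.0000²/(2·1.2000) = 1.6667 m
human closes 2.0000·1.8667 = 3.7333 m
residual clearance needed = 0.0400+0.0800+0.0250 = 0.1450 m
S_min ≈ 0.4000+1.6667+3.7333+0.1450  ⇒  S_min = 1189/200 m

S_min = 1189/200 m = 5.9450 m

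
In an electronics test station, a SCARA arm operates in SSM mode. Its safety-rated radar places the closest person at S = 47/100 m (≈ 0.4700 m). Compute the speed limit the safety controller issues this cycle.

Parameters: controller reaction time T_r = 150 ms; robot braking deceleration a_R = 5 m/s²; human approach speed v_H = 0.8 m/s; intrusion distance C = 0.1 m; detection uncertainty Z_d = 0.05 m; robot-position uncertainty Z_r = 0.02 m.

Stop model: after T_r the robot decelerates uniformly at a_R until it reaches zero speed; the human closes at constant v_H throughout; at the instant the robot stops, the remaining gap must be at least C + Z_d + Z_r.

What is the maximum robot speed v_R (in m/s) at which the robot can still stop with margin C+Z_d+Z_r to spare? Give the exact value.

v_R_max = 1/2 m/s = 0.5000 m/s

quadratic (1/10)·v² + (31/100)·v + (-9/50) = 0
  disc = (31/100)² − 4·(1/10)·(-9/50) = 1681/10000 ; √disc = 41/100
  v_R = (−(31/100) + 41/100) / (2·(1/10)) = 1/2 m/s
check:
T_s = v_R/a_R = (1/2)/5 = 0.1000 s
robot covers v_R·T_r = 0.5000·0.1500 = 0.0750 m before braking
robot covers 0.5000·0.1000 − ½·5.0000·0.1000² = 0.0250 m while stopping
human closes 0.8000·0.2500 = 0.2000 m
C+Z_d+Z_r = 0.1000+0.0500+0.0200 = 0.1700 m
sum ≈ 0.0750+0.0250+0.2000+0.1700 ≈ 0.4700 m = S ✓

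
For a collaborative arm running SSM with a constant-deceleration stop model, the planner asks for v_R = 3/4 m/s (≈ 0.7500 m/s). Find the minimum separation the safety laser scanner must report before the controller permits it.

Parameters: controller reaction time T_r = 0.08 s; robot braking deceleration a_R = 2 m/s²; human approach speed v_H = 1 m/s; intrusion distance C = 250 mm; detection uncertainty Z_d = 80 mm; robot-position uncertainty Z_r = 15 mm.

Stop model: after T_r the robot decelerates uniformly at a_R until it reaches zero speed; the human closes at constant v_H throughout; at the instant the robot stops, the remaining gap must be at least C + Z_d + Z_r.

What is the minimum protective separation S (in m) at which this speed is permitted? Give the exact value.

braking lasts T_s = (3/4)/2 = 0.3750 s
reaction-phase robot travel = 0.7500·0.0800 = 0.0600 m
robot covers 0.7500·0.3750 − ½·2.0000·0.3750² = 0.1406 m while stopping
person approaches 1.0000·(0.0800+0.3750) = 0.4550 m
C+Z_d+Z_r = 0.2500+0.0800+0.0150 = 0.3450 m
S_min ≈ 0.0600+0.1406+0.4550+0.3450  ⇒  S_min = 1601/1600 m

S_min = 1601/1600 m = 1.0006 m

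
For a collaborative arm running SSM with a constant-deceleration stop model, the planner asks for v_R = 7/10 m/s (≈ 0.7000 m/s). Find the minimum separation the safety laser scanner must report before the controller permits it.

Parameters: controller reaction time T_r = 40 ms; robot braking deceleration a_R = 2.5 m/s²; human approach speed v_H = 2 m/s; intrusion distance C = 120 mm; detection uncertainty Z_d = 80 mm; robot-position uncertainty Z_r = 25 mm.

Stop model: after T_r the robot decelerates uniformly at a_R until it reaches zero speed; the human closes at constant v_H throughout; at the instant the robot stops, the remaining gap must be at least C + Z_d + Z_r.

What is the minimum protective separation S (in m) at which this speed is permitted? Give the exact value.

S_min = 991/1000 m = 0.9910 m

stop time T_s = (7/10)/(5/2) = 0.2800 s
robot covers v_R·T_r = 0.7000·0.0400 = 0.0280 m before braking
robot covers 0.7000·0.2800 − ½·2.5000·0.2800² = 0.0980 m while stopping
person approaches 2.0000·(0.0400+0.2800) = 0.6400 m
residual clearance needed = 0.1200+0.0800+0.0250 = 0.2250 m
S_min ≈ 0.0280+0.0980+0.6400+0.2250  ⇒  S_min = 991/1000 m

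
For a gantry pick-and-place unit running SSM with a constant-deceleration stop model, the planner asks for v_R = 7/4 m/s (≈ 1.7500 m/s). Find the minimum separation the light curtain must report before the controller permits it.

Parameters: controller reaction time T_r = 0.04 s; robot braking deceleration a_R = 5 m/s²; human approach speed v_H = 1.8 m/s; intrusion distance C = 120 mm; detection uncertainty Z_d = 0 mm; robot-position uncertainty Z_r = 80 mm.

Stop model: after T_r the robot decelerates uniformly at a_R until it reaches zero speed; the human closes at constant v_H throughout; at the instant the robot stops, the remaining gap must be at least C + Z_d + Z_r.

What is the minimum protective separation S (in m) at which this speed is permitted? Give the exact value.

stop time T_s = (7/4)/5 = 0.3500 s
robot in T_r: 1.7500·0.0400 = 0.0700 m
braking distance = 1.7500²/(2·5.0000) = 0.3063 m
human over T_r+T_s: 1.8000·(0.0400+0.3500) = 0.7020 m
C+Z_d+Z_r = 0.1200+0.0000+0.0800 = 0.2000 m
S_min ≈ 0.0700+0.3063+0.7020+0.2000  ⇒  S_min = 5113/4000 m

S_min = 5113/4000 m = 1.2783 m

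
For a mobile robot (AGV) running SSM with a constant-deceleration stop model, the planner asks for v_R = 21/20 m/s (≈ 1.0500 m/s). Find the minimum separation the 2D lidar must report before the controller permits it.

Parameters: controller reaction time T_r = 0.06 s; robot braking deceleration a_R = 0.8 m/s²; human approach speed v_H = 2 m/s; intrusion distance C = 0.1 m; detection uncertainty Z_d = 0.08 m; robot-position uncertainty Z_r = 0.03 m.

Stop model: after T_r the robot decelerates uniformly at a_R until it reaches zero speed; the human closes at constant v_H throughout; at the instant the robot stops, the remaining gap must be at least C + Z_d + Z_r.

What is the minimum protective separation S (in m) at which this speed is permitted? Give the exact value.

stop time T_s = (21/20)/(4/5) = 1.3125 s
robot covers v_R·T_r = 1.0500·0.0600 = 0.0630 m before braking
braking distance = 1.0500²/(2·0.8000) = 0.6891 m
human closes 2.0000·1.3725 = 2.7450 m
C+Z_d+Z_r = 0.1000+0.0800+0.0300 = 0.2100 m
S_min ≈ 0.0630+0.6891+2.7450+0.2100  ⇒  S_min = 59313/16000 m

S_min = 59313/16000 m = 3.7071 m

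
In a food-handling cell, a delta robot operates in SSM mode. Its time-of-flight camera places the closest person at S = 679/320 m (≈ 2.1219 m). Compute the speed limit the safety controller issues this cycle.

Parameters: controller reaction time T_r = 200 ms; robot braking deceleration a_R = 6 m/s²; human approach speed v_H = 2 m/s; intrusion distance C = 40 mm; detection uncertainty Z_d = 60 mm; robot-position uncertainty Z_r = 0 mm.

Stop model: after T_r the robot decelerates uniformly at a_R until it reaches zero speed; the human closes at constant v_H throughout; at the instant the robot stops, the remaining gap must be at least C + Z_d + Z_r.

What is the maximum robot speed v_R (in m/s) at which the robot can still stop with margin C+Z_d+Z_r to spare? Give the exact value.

v_R_max = 9/4 m/s = 2.2500 m/s

quadratic (1/12)·v² + (8/15)·v + (-519/320) = 0
  disc = (8/15)² − 4·(1/12)·(-519/320) = 11881/14400 ; √disc = 109/120
  v_R = (−(8/15) + 109/120) / (2·(1/12)) = 9/4 m/s
check:
braking lasts T_s = (9/4)/6 = 0.3750 s
robot covers v_R·T_r = 2.2500·0.2000 = 0.4500 m before braking
robot under decel: 2.2500²/(2·6.0000) = 0.4219 m
human over T_r+T_s: 2.0000·(0.2000+0.3750) = 1.1500 m
C+Z_d+Z_r = 0.0400+0.0600+0.0000 = 0.1000 m
sum ≈ 0.4500+0.4219+1.1500+0.1000 ≈ 2.1219 m = S ✓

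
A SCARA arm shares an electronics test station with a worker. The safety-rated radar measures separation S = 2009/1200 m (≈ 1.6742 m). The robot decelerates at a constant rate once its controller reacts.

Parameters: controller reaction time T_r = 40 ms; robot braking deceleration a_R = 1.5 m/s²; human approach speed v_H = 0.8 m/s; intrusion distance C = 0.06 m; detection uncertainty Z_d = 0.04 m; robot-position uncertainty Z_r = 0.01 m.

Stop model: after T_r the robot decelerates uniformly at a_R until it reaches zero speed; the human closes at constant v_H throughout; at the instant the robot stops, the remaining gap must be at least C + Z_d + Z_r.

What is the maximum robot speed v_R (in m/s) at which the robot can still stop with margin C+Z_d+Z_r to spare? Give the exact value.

v_R_max = 29/20 m/s = 1.4500 m/s

collect terms ⇒ (1/3)·v_R² + (43/75)·v_R + (-9193/6000) = 0
  disc = (43/75)² − 4·(1/3)·(-9193/6000) = 5929/2500 ; √disc = 77/50
  v_R = (−(43/75) + 77/50) / (2·(1/3)) = 29/20 m/s
check:
stop time T_s = (29/20)/(3/2) = 0.9667 s
reaction-phase robot travel = 1.4500·0.0400 = 0.0580 m
robot covers 1.4500·0.9667 − ½·1.5000·0.9667² = 0.7008 m while stopping
human closes 0.8000·1.0067 = 0.8053 m
residual clearance needed = 0.0600+0.0400+0.0100 = 0.1100 m
sum ≈ 0.0580+0.7008+0.8053+0.1100 ≈ 1.6742 m = S ✓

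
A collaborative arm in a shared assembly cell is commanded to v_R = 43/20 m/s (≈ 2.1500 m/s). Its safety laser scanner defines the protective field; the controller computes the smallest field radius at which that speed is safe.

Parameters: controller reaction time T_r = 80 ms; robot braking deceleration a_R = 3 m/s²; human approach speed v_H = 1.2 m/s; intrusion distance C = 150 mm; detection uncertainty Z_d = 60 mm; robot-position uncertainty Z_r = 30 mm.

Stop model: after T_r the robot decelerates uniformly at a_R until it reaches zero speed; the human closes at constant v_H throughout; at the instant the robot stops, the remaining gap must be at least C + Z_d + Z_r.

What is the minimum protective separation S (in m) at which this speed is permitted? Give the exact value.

S_min = 25661/12000 m = 2.1384 m

braking lasts T_s = (43/20)/3 = 0.7167 s
robot in T_r: 2.1500·0.0800 = 0.1720 m
robot under decel: 2.1500²/(2·3.0000) = 0.7704 m
person approaches 1.2000·(0.0800+0.7167) = 0.9560 m
margins: 0.1500+0.0600+0.0300 = 0.2400 m
S_min ≈ 0.1720+0.7704+0.9560+0.2400  ⇒  S_min = 25661/12000 m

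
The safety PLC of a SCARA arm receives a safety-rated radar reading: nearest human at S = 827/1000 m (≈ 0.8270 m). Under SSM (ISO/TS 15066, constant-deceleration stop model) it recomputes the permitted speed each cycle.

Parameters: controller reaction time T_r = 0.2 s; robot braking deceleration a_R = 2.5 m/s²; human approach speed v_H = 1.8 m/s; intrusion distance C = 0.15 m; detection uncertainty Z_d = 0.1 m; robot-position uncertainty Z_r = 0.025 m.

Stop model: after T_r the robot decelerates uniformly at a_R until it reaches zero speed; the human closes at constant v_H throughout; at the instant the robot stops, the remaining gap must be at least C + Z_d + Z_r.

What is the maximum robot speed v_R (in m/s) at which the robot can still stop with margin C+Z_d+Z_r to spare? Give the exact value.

quadratic (1/5)·v² + (23/25)·v + (-24/125) = 0
  disc = (23/25)² − 4·(1/5)·(-24/125) = 1 ; √disc = 1
  v_R = (−(23/25) + 1) / (2·(1/5)) = 1/5 m/s
check:
braking lasts T_s = (1/5)/(5/2) = 0.0800 s
robot in T_r: 0.2000·0.2000 = 0.0400 m
robot under decel: 0.2000²/(2·2.5000) = 0.0080 m
human over T_r+T_s: 1.8000·(0.2000+0.0800) = 0.5040 m
margins: 0.1500+0.1000+0.0250 = 0.2750 m
sum ≈ 0.0400+0.0080+0.5040+0.2750 ≈ 0.8270 m = S ✓

v_R_max = 1/5 m/s = 0.2000 m/s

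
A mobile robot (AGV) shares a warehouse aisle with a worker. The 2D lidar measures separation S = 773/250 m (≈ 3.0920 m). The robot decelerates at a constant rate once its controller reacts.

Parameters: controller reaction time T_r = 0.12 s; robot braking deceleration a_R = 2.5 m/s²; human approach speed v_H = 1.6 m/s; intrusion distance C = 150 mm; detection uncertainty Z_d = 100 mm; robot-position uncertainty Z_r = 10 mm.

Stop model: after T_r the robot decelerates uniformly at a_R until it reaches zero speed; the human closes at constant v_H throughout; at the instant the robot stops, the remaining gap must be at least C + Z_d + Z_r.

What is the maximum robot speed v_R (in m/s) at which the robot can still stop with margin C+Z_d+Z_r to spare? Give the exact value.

quadratic (1/5)·v² + (19/25)·v + (-66/25) = 0
  disc = (19/25)² − 4·(1/5)·(-66/25) = 1681/625 ; √disc = 41/25
  v_R = (−(19/25) + 41/25) / (2·(1/5)) = 11/5 m/s
check:
T_s = v_R/a_R = (11/5)/(5/2) = 0.8800 s
reaction-phase robot travel = 2.2000·0.1200 = 0.2640 m
robot covers 2.2000·0.8800 − ½·2.5000·0.8800² = 0.9680 m while stopping
person approaches 1.6000·(0.1200+0.8800) = 1.6000 m
margins: 0.1500+0.1000+0.0100 = 0.2600 m
sum ≈ 0.2640+0.9680+1.6000+0.2600 ≈ 3.0920 m = S ✓

v_R_max = 11/5 m/s = 2.2000 m/s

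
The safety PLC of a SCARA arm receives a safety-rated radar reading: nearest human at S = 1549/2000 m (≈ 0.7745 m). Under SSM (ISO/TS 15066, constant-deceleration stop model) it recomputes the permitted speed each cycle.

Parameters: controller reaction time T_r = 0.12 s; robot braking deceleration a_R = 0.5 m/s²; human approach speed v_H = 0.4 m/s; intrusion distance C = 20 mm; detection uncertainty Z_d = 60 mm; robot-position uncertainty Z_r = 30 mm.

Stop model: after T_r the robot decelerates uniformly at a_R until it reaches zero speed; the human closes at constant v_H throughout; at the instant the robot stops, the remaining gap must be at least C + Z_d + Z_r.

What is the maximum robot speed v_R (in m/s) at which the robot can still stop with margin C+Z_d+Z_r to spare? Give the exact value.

collect terms ⇒ (1)·v_R² + (23/25)·v_R + (-1233/2000) = 0
  disc = (23/25)² − 4·(1)·(-1233/2000) = 8281/2500 ; √disc = 91/50
  v_R = (−(23/25) + 91/50) / (2·(1)) = 9/20 m/s
check:
T_s = v_R/a_R = (9/20)/(1/2) = 0.9000 s
reaction-phase robot travel = 0.4500·0.1200 = 0.0540 m
robot under decel: 0.4500²/(2·0.5000) = 0.2025 m
person approaches 0.4000·(0.1200+0.9000) = 0.4080 m
C+Z_d+Z_r = 0.0200+0.0600+0.0300 = 0.1100 m
sum ≈ 0.0540+0.2025+0.4080+0.1100 ≈ 0.7745 m = S ✓

v_R_max = 9/20 m/s = 0.4500 m/s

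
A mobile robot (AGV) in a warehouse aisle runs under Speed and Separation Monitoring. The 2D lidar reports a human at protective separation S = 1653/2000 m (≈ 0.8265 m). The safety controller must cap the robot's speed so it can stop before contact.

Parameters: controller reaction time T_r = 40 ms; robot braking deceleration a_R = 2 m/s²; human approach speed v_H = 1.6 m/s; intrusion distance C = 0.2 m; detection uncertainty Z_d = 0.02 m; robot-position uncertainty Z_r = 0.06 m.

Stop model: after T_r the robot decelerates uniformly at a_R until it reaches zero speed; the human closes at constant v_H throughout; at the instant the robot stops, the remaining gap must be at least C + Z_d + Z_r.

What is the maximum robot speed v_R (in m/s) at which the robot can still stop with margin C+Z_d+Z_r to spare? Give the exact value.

at the boundary: (1/4)·v² + (21/25)·v + (-193/400) = 0
  disc = (21/25)² − 4·(1/4)·(-193/400) = 11881/10000 ; √disc = 109/100
  v_R = (−(21/25) + 109/100) / (2·(1/4)) = 1/2 m/s
check:
stop time T_s = (1/2)/2 = 0.2500 s
robot in T_r: 0.5000·0.0400 = 0.0200 m
robot covers 0.5000·0.2500 − ½·2.0000·0.2500² = 0.0625 m while stopping
human over T_r+T_s: 1.6000·(0.0400+0.2500) = 0.4640 m
C+Z_d+Z_r = 0.2000+0.0200+0.0600 = 0.2800 m
sum ≈ 0.0200+0.0625+0.4640+0.2800 ≈ 0.8265 m = S ✓

v_R_max = 1/2 m/s = 0.5000 m/s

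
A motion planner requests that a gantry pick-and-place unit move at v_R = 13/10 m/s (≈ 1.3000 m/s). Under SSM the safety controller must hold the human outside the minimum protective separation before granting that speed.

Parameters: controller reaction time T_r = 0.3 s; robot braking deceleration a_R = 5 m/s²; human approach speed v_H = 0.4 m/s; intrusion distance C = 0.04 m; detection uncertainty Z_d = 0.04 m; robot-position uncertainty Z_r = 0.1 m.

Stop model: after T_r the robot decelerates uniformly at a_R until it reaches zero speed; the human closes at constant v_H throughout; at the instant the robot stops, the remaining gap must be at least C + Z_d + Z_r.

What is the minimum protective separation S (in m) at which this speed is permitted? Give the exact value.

S_min = 963/1000 m = 0.9630 m

T_s = v_R/a_R = (13/10)/5 = 0.2600 s
robot covers v_R·T_r = 1.3000·0.3000 = 0.3900 m before braking
braking distance = 1.3000²/(2·5.0000) = 0.1690 m
human closes 0.4000·0.5600 = 0.2240 m
margins: 0.0400+0.0400+0.1000 = 0.1800 m
S_min ≈ 0.3900+0.1690+0.2240+0.1800  ⇒  S_min = 963/1000 m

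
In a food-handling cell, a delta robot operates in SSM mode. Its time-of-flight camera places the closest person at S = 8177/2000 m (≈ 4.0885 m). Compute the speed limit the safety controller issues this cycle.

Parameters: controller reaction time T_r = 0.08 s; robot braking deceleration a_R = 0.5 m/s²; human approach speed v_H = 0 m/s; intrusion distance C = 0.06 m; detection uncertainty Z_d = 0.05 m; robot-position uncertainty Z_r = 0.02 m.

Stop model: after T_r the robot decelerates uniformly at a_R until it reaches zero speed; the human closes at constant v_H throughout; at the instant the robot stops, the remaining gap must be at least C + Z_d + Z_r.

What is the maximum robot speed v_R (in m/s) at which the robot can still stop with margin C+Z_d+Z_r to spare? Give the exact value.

at the boundary: (1)·v² + (2/25)·v + (-7917/2000) = 0
  disc = (2/25)² − 4·(1)·(-7917/2000) = 39601/2500 ; √disc = 199/50
  v_R = (−(2/25) + 199/50) / (2·(1)) = 39/20 m/s
check:
stop time T_s = (39/20)/(1/2) = 3.9000 s
robot in T_r: 1.9500·0.0800 = 0.1560 m
braking distance = 1.9500²/(2·0.5000) = 3.8025 m
human closes 0.0000·3.9800 = 0.0000 m
C+Z_d+Z_r = 0.0600+0.0500+0.0200 = 0.1300 m
sum ≈ 0.1560+3.8025+0.0000+0.1300 ≈ 4.0885 m = S ✓

v_R_max = 39/20 m/s = 1.9500 m/s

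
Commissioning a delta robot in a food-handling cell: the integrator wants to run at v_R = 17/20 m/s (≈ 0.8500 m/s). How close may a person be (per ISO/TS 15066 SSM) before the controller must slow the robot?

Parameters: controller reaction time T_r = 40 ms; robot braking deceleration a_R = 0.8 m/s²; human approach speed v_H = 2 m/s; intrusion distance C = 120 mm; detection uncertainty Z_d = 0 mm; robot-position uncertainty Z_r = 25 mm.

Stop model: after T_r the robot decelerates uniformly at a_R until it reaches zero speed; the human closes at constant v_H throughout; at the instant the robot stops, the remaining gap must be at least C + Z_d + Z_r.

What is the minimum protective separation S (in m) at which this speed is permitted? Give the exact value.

S_min = 45369/16000 m = 2.8356 m

braking lasts T_s = (17/20)/(4/5) = 1.0625 s
robot in T_r: 0.8500·0.0400 = 0.0340 m
robot covers 0.8500·1.0625 − ½·0.8000·1.0625² = 0.4516 m while stopping
human over T_r+T_s: 2.0000·(0.0400+1.0625) = 2.2050 m
residual clearance needed = 0.1200+0.0000+0.0250 = 0.1450 m
S_min ≈ 0.0340+0.4516+2.2050+0.1450  ⇒  S_min = 45369/16000 m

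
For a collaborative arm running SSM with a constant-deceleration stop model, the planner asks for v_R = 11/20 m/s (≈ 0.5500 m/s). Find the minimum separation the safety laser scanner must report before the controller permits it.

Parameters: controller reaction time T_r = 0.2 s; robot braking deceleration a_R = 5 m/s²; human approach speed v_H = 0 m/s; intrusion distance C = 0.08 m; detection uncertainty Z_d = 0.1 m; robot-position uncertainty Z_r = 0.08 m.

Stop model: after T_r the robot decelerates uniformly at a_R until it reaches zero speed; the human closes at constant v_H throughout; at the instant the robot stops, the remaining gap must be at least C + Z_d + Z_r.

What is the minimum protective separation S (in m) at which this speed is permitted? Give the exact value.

S_min = 1601/4000 m = 0.4002 m

T_s = v_R/a_R = (11/20)/5 = 0.1100 s
reaction-phase robot travel = 0.5500·0.2000 = 0.1100 m
robot under decel: 0.5500²/(2·5.0000) = 0.0302 m
person approaches 0.0000·(0.2000+0.1100) = 0.0000 m
residual clearance needed = 0.0800+0.1000+0.0800 = 0.2600 m
S_min ≈ 0.1100+0.0302+0.0000+0.2600  ⇒  S_min = 1601/4000 m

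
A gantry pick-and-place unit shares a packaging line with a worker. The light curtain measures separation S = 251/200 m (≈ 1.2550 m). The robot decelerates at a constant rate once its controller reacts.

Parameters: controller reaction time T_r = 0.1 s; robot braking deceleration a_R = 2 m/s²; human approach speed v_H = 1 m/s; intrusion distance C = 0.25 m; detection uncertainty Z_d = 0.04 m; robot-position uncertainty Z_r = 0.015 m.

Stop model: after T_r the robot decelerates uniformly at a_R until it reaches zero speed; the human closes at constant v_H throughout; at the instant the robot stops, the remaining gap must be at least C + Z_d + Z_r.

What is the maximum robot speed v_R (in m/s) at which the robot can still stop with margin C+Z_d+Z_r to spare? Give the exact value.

v_R_max = 1 m/s = 1.0000 m/s

at the boundary: (1/4)·v² + (3/5)·v + (-17/20) = 0
  disc = (3/5)² − 4·(1/4)·(-17/20) = 121/100 ; √disc = 11/10
  v_R = (−(3/5) + 11/10) / (2·(1/4)) = 1 m/s
check:
stop time T_s = 1/2 = 0.5000 s
robot covers v_R·T_r = 1.0000·0.1000 = 0.1000 m before braking
robot under decel: 1.0000²/(2·2.0000) = 0.2500 m
human over T_r+T_s: 1.0000·(0.1000+0.5000) = 0.6000 m
residual clearance needed = 0.2500+0.0400+0.0150 = 0.3050 m
sum ≈ 0.1000+0.2500+0.6000+0.3050 ≈ 1.2550 m = S ✓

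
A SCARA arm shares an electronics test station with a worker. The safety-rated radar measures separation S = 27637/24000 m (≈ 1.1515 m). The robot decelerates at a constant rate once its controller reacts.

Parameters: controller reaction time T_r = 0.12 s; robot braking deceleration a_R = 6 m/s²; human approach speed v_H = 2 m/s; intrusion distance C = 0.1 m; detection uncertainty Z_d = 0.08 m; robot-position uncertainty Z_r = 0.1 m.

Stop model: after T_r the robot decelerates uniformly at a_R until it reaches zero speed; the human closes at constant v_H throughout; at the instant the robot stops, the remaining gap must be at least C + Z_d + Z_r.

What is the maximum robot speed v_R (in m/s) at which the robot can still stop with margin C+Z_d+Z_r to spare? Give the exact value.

at the boundary: (1/12)·v² + (34/75)·v + (-15157/24000) = 0
  disc = (34/75)² − 4·(1/12)·(-15157/24000) = 16641/40000 ; √disc = 129/200
  v_R = (−(34/75) + 129/200) / (2·(1/12)) = 23/20 m/s
check:
T_s = v_R/a_R = (23/20)/6 = 0.1917 s
reaction-phase robot travel = 1.1500·0.1200 = 0.1380 m
robot under decel: 1.1500²/(2·6.0000) = 0.1102 m
human closes 2.0000·0.3117 = 0.6233 m
C+Z_d+Z_r = 0.1000+0.0800+0.1000 = 0.2800 m
sum ≈ 0.1380+0.1102+0.6233+0.2800 ≈ 1.1515 m = S ✓

v_R_max = 23/20 m/s = 1.1500 m/s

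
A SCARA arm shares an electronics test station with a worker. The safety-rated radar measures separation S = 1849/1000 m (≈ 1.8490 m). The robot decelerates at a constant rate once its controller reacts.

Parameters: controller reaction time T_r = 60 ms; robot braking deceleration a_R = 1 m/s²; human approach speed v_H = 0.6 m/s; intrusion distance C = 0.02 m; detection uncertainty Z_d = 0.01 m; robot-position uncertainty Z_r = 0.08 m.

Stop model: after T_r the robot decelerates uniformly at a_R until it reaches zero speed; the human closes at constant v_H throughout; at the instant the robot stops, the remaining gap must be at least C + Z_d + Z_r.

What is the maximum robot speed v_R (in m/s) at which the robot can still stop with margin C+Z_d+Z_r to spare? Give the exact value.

quadratic (1/2)·v² + (33/50)·v + (-1703/1000) = 0
  disc = (33/50)² − 4·(1/2)·(-1703/1000) = 2401/625 ; √disc = 49/25
  v_R = (−(33/50) + 49/25) / (2·(1/2)) = 13/10 m/s
check:
stop time T_s = (13/10)/1 = 1.3000 s
robot covers v_R·T_r = 1.3000·0.0600 = 0.0780 m before braking
braking distance = 1.3000²/(2·1.0000) = 0.8450 m
human over T_r+T_s: 0.6000·(0.0600+1.3000) = 0.8160 m
margins: 0.0200+0.0100+0.0800 = 0.1100 m
sum ≈ 0.0780+0.8450+0.8160+0.1100 ≈ 1.8490 m = S ✓

v_R_max = 13/10 m/s = 1.3000 m/s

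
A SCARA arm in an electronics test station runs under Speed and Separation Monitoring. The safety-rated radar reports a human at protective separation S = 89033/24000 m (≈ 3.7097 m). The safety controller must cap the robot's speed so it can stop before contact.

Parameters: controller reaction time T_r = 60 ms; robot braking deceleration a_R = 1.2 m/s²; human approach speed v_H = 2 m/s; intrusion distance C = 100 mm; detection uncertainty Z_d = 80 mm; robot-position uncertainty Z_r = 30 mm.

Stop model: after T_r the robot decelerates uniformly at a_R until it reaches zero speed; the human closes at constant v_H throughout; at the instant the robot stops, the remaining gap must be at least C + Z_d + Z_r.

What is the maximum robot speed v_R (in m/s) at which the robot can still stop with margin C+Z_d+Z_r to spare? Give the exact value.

v_R_max = 29/20 m/s = 1.4500 m/s

quadratic (5/12)·v² + (259/150)·v + (-81113/24000) = 0
  disc = (259/150)² − 4·(5/12)·(-81113/24000) = 344569/40000 ; √disc = 587/200
  v_R = (−(259/150) + 587/200) / (2·(5/12)) = 29/20 m/s
check:
T_s = v_R/a_R = (29/20)/(6/5) = 1.2083 s
robot in T_r: 1.4500·0.0600 = 0.0870 m
robot under decel: 1.4500²/(2·1.2000) = 0.8760 m
human over T_r+T_s: 2.0000·(0.0600+1.2083) = 2.5367 m
margins: 0.1000+0.0800+0.0300 = 0.2100 m
sum ≈ 0.0870+0.8760+2.5367+0.2100 ≈ 3.7097 m = S ✓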